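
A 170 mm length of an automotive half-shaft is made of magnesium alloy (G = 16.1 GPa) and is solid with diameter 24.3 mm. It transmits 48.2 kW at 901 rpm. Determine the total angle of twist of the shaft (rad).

0.158 rad

ω = 2π·901/60 = 94.35 rad/s, so T = P/ω = 48.2×10³ / 94.35 = 510.9 N·m.
J = πd⁴/32 = π(0.0243)⁴/32 = 3.423×10^-8 m⁴.
θ = T·L/(G·J) = 510.9 × 0.170 / (16.1×10⁹ × 3.423×10^-8) = 0.1576 rad.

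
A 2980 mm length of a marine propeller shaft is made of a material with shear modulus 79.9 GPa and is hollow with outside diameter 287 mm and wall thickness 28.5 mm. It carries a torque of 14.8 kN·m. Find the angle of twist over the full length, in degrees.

J = π(d_o⁴ − d_i⁴)/32 = π(0.287⁴ − 0.230⁴)/32 = 3.913×10^-4 m⁴.
θ = T·L/(G·J) = 14800 × 2.98 / (79.9×10⁹ × 3.913×10^-4) = 1.410×10^-3 rad.

0.0808°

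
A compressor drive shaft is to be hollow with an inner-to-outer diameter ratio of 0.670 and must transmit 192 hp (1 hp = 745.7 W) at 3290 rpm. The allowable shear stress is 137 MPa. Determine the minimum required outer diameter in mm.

26.8 mm

ω = 2π·3290/60 = 344.5 rad/s, so T = P/ω = 192×745.7 / 344.5 = 415.6 N·m.
For a hollow shaft with d_i/d_o = 0.670: τ_max = 16T/(π d_o³ (1−k⁴)), so d_o = [16T/(π τ_allow (1−k⁴))]^(1/3) = [16·415.6/(π·1.37×10^8·0.7985)]^(1/3) = 0.02685 m.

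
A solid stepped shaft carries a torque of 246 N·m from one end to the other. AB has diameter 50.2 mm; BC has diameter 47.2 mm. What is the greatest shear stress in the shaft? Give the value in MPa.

11.9 MPa

Under the same torque, τ_max = 16T/(πd³) is largest where d is smallest — segment BC (d = 47.2 mm).
τ_max = 16·246.0/(π·(0.0472)³) = 1.191×10^7 Pa.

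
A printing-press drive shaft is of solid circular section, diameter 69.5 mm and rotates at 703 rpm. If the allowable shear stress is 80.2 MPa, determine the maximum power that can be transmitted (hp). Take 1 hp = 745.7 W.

522 hp

J = πd⁴/32 = π(0.0695)⁴/32 = 2.291×10^-6 m⁴.
T_max = τ_allow·J/r = 8.02×10^7 × 2.291×10^-6 / 0.0348 = 5286 N·m.
ω = 2π·703/60 = 73.62 rad/s, so P_max = T_max·ω = 3.892×10^5 W.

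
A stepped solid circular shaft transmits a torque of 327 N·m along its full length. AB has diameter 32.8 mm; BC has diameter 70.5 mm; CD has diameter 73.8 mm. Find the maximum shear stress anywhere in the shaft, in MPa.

47.2 MPa

Under the same torque, τ_max = 16T/(πd³) is largest where d is smallest — segment AB (d = 32.8 mm).
τ_max = 16·327.0/(π·(0.0328)³) = 4.720×10^7 Pa.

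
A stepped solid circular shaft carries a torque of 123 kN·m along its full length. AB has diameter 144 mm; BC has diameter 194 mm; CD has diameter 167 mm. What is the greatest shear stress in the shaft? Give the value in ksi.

Under the same torque, τ_max = 16T/(πd³) is largest where d is smallest — segment AB (d = 144 mm).
τ_max = 16·123000/(π·(0.144)³) = 2.098×10^8 Pa.

30.4 ksi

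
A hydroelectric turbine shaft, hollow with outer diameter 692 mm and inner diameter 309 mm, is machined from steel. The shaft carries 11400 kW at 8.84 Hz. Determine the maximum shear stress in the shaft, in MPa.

ω = 2π·8.84 = 55.54 rad/s, so T = P/ω = 11400×10³ / 55.54 = 205200 N·m.
J = π(d_o⁴ − d_i⁴)/32 = π(0.692⁴ − 0.309⁴)/32 = 0.02162 m⁴.
τ_max = T·r/J = 205200 × 0.346 / 0.02162 = 3.285×10^6 Pa.

3.29 MPa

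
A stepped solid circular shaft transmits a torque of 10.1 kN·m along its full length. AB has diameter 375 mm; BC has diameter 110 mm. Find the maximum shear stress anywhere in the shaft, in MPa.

Under the same torque, τ_max = 16T/(πd³) is largest where d is smallest — segment BC (d = 110 mm).
τ_max = 16·10100/(π·(0.110)³) = 3.865×10^7 Pa.

38.6 MPa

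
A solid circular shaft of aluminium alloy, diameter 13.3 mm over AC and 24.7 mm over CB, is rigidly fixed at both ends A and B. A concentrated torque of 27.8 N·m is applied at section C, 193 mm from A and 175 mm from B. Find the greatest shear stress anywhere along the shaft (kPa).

Compatibility: T_A·a/J_AC = T_B·b/J_CB with T_A + T_B = T₀.
J_AC = 3.07×10^-9 m⁴, J_CB = 3.65×10^-8 m⁴, so T_A = T₀·(J_AC/a)/((J_AC/a)+(J_CB/b)) = 1.969 N·m, T_B = 25.83 N·m.
τ in each portion: τ_AC = 4.26×10^6 Pa, τ_CB = 8.73×10^6 Pa; maximum is in CB.
τ_max = T_CB·r/J = 25.83·0.0123/3.65×10^-8 = 8.730×10^6 Pa.

8730 kPa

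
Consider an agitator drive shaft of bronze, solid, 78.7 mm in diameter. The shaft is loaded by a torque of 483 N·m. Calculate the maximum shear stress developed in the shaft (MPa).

J = πd⁴/32 = π(0.0787)⁴/32 = 3.766×10^-6 m⁴.
τ_max = T·r/J = 483.0 × 0.0394 / 3.766×10^-6 = 5.047×10^6 Pa.

5.05 MPa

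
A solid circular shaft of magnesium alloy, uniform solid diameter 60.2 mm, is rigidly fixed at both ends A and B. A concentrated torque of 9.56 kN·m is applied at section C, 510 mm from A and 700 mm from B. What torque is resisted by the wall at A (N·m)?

5530 N·m

With uniform GJ and both ends fixed, compatibility θ_AC = θ_CB gives T_A·a = T_B·b, together with T_A + T_B = T₀.
T_A = T₀·b/(a+b) = 9560·700/1210 = 5531 N·m; T_B = 4029 N·m.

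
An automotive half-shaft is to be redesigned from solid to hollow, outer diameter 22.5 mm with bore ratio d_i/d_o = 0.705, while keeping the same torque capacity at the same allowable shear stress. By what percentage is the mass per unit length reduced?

39.2 %

Equal τ_max and T ⇒ the solid shaft needs d_s³ = d_o³(1−k⁴), so d_s = 22.5·(1−0.705⁴)^(1/3) = 20.47 mm.
Area ratio A_h/A_s = d_o²(1−k²)/d_s² = (1−k²)/(1−k⁴)^(2/3) = 0.6077.
Mass saving = 1 − 0.6077 = 39.2 %.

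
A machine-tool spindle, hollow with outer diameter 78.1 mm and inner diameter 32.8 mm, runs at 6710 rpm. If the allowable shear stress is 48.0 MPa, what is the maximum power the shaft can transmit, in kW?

3060 kW

J = π(d_o⁴ − d_i⁴)/32 = π(0.0781⁴ − 0.0328⁴)/32 = 3.539×10^-6 m⁴.
T_max = τ_allow·J/r = 4.80×10^7 × 3.539×10^-6 / 0.0390 = 4350 N·m.
ω = 2π·6710/60 = 702.7 rad/s, so P_max = T_max·ω = 3.057×10^6 W.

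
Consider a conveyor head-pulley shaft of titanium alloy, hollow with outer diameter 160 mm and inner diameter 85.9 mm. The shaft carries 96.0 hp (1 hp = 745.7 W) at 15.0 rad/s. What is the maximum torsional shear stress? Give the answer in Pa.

6.47e6 Pa

ω = 15.0 rad/s, so T = P/ω = 96.0×745.7 / 15.00 = 4772 N·m.
J = π(d_o⁴ − d_i⁴)/32 = π(0.160⁴ − 0.0859⁴)/32 = 5.899×10^-5 m⁴.
τ_max = T·r/J = 4772 × 0.0800 / 5.899×10^-5 = 6.472×10^6 Pa.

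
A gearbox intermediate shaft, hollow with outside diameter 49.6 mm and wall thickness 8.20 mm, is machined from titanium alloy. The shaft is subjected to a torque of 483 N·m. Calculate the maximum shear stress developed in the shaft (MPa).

J = π(d_o⁴ − d_i⁴)/32 = π(0.0496⁴ − 0.0332⁴)/32 = 4.749×10^-7 m⁴.
τ_max = T·r/J = 483.0 × 0.0248 / 4.749×10^-7 = 2.522×10^7 Pa.

25.2 MPa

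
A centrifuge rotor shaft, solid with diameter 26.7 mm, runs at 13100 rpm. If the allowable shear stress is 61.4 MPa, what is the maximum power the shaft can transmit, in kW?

J = πd⁴/32 = π(0.0267)⁴/32 = 4.989×10^-8 m⁴.
T_max = τ_allow·J/r = 6.14×10^7 × 4.989×10^-8 / 0.0133 = 229.5 N·m.
ω = 2π·13100/60 = 1372 rad/s, so P_max = T_max·ω = 3.148×10^5 W.

315 kW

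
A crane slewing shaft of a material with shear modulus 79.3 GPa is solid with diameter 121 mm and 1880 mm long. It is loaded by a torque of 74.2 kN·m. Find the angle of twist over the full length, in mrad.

J = πd⁴/32 = π(0.121)⁴/32 = 2.104×10^-5 m⁴.
θ = T·L/(G·J) = 74200 × 1.88 / (79.3×10⁹ × 2.104×10^-5) = 0.08359 rad.

83.6 mrad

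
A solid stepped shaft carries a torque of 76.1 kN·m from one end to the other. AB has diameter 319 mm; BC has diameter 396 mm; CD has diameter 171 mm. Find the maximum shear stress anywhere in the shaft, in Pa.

7.75e7 Pa

Under the same torque, τ_max = 16T/(πd³) is largest where d is smallest — segment CD (d = 171 mm).
τ_max = 16·76100/(π·(0.171)³) = 7.751×10^7 Pa.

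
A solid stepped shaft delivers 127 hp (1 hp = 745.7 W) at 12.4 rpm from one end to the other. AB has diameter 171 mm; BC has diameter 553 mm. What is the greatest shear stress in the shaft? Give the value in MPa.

74.3 MPa

ω = 2π·12.4/60 = 1.299 rad/s, so T = P/ω = 127×745.7 / 1.299 = 72930 N·m.
Under the same torque, τ_max = 16T/(πd³) is largest where d is smallest — segment AB (d = 171 mm).
τ_max = 16·72930/(π·(0.171)³) = 7.428×10^7 Pa.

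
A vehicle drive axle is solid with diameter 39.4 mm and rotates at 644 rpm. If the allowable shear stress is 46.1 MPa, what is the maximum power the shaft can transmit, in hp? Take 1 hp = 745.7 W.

J = πd⁴/32 = π(0.0394)⁴/32 = 2.366×10^-7 m⁴.
T_max = τ_allow·J/r = 4.61×10^7 × 2.366×10^-7 / 0.0197 = 553.6 N·m.
ω = 2π·644/60 = 67.44 rad/s, so P_max = T_max·ω = 3.734×10^4 W.

50.1 hp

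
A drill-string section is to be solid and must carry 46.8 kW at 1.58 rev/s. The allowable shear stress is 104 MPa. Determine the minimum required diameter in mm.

61.3 mm

ω = 2π·1.58 = 9.927 rad/s, so T = P/ω = 46.8×10³ / 9.927 = 4714 N·m.
For a solid shaft τ_max = 16T/(πd³), so d = (16T/(π τ_allow))^(1/3) = (16·4714/(π·1.04×10^8))^(1/3) = 0.06135 m.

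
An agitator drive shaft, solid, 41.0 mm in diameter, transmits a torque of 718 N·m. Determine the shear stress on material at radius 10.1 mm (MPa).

26.1 MPa

J = πd⁴/32 = π(0.0410)⁴/32 = 2.774×10^-7 m⁴.
Shear stress varies linearly with radius: τ = T·r/J = 718.0 × 0.0101 / 2.774×10^-7 = 2.614×10^7 Pa.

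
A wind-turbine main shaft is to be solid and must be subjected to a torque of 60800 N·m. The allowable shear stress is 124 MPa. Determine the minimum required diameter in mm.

136 mm

For a solid shaft τ_max = 16T/(πd³), so d = (16T/(π τ_allow))^(1/3) = (16·60800/(π·1.24×10^8))^(1/3) = 0.1357 m.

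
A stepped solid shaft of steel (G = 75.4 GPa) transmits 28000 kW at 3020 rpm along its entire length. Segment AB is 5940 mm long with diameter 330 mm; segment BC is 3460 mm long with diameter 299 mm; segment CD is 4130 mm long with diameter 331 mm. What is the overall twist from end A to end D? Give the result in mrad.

15.3 mrad

ω = 2π·3020/60 = 316.3 rad/s, so T = P/ω = 28000×10³ / 316.3 = 88540 N·m.
J_AB = π(0.330)⁴/32 = 1.16×10^-3 m⁴; J_BC = π(0.299)⁴/32 = 7.85×10^-4 m⁴; J_CD = π(0.331)⁴/32 = 1.18×10^-3 m⁴.
θ = (T/G)·Σ L_i/J_i = (88540/75.4×10⁹)·(5.94/1.16×10^-3 + 3.46/7.85×10^-4 + 4.13/1.18×10^-3) = 0.01528 rad.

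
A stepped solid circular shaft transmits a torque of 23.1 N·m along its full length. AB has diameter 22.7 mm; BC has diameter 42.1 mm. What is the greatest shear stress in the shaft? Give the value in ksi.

Under the same torque, τ_max = 16T/(πd³) is largest where d is smallest — segment AB (d = 22.7 mm).
τ_max = 16·23.10/(π·(0.0227)³) = 1.006×10^7 Pa.

1.46 ksi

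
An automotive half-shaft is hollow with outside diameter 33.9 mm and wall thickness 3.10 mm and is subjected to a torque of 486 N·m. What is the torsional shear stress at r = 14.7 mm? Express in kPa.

J = π(d_o⁴ − d_i⁴)/32 = π(0.0339⁴ − 0.0277⁴)/32 = 7.186×10^-8 m⁴.
Shear stress varies linearly with radius: τ = T·r/J = 486.0 × 0.0147 / 7.186×10^-8 = 9.942×10^7 Pa.

99400 kPa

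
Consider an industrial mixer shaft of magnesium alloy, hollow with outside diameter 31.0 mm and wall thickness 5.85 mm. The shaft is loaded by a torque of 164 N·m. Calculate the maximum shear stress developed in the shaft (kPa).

J = π(d_o⁴ − d_i⁴)/32 = π(0.0310⁴ − 0.0193⁴)/32 = 7.704×10^-8 m⁴.
τ_max = T·r/J = 164.0 × 0.0155 / 7.704×10^-8 = 3.299×10^7 Pa.

33000 kPa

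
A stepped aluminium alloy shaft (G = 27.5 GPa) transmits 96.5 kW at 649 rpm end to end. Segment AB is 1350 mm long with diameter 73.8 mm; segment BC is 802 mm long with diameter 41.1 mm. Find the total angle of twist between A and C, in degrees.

ω = 2π·649/60 = 67.96 rad/s, so T = P/ω = 96.5×10³ / 67.96 = 1420 N·m.
J_AB = π(0.0738)⁴/32 = 2.91×10^-6 m⁴; J_BC = π(0.0411)⁴/32 = 2.80×10^-7 m⁴.
θ = (T/G)·Σ L_i/J_i = (1420/27.5×10⁹)·(1.35/2.91×10^-6 + 0.802/2.80×10^-7) = 0.1718 rad.

9.84°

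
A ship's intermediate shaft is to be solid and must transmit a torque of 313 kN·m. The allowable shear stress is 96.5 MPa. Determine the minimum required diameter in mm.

255 mm

For a solid shaft τ_max = 16T/(πd³), so d = (16T/(π τ_allow))^(1/3) = (16·313000/(π·9.65×10^7))^(1/3) = 0.2547 m.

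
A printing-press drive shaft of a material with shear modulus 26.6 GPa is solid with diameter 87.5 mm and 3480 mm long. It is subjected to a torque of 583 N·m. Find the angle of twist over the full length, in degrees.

0.759°

J = πd⁴/32 = π(0.0875)⁴/32 = 5.755×10^-6 m⁴.
θ = T·L/(G·J) = 583.0 × 3.48 / (26.6×10⁹ × 5.755×10^-6) = 0.01325 rad.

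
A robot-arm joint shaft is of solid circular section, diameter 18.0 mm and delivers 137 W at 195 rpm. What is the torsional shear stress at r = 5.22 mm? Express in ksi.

0.493 ksi

ω = 2π·195/60 = 20.42 rad/s, so T = P/ω = 137 / 20.42 = 6.709 N·m.
J = πd⁴/32 = π(0.0180)⁴/32 = 1.031×10^-8 m⁴.
Shear stress varies linearly with radius: τ = T·r/J = 6.709 × 0.00522 / 1.031×10^-8 = 3.398×10^6 Pa.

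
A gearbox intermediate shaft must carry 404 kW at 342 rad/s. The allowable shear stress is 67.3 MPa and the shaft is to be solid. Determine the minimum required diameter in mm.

ω = 342 rad/s, so T = P/ω = 404×10³ / 342.0 = 1181 N·m.
For a solid shaft τ_max = 16T/(πd³), so d = (16T/(π τ_allow))^(1/3) = (16·1181/(π·6.73×10^7))^(1/3) = 0.04471 m.

44.7 mm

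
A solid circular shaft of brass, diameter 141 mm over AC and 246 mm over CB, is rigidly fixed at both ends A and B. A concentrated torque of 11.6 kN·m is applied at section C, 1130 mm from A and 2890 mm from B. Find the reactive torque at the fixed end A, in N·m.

2510 N·m

Compatibility: T_A·a/J_AC = T_B·b/J_CB with T_A + T_B = T₀.
J_AC = 3.88×10^-5 m⁴, J_CB = 3.60×10^-4 m⁴, so T_A = T₀·(J_AC/a)/((J_AC/a)+(J_CB/b)) = 2509 N·m, T_B = 9091 N·m.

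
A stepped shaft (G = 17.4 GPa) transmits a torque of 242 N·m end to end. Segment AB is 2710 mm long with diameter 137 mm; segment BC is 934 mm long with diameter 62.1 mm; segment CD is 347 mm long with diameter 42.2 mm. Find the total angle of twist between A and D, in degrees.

1.46°

J_AB = π(0.137)⁴/32 = 3.46×10^-5 m⁴; J_BC = π(0.0621)⁴/32 = 1.46×10^-6 m⁴; J_CD = π(0.0422)⁴/32 = 3.11×10^-7 m⁴.
θ = (T/G)·Σ L_i/J_i = (242.0/17.4×10⁹)·(2.71/3.46×10^-5 + 0.934/1.46×10^-6 + 0.347/3.11×10^-7) = 0.02549 rad.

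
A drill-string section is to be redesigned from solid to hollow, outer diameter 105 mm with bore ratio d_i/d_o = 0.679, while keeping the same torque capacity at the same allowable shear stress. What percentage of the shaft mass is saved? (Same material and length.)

36.8 %

Equal τ_max and T ⇒ the solid shaft needs d_s³ = d_o³(1−k⁴), so d_s = 105·(1−0.679⁴)^(1/3) = 96.96 mm.
Area ratio A_h/A_s = d_o²(1−k²)/d_s² = (1−k²)/(1−k⁴)^(2/3) = 0.6320.
Mass saving = 1 − 0.6320 = 36.8 %.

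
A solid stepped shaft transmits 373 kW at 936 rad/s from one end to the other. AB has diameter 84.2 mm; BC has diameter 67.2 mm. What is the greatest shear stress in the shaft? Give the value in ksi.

ω = 936 rad/s, so T = P/ω = 373×10³ / 936.0 = 398.5 N·m.
Under the same torque, τ_max = 16T/(πd³) is largest where d is smallest — segment BC (d = 67.2 mm).
τ_max = 16·398.5/(π·(0.0672)³) = 6.688×10^6 Pa.

0.970 ksi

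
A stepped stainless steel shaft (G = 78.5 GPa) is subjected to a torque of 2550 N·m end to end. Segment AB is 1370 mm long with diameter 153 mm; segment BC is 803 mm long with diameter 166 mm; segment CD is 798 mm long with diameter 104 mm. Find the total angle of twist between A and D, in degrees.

J_AB = π(0.153)⁴/32 = 5.38×10^-5 m⁴; J_BC = π(0.166)⁴/32 = 7.45×10^-5 m⁴; J_CD = π(0.104)⁴/32 = 1.15×10^-5 m⁴.
θ = (T/G)·Σ L_i/J_i = (2550/78.5×10⁹)·(1.37/5.38×10^-5 + 0.803/7.45×10^-5 + 0.798/1.15×10^-5) = 3.434×10^-3 rad.

0.197°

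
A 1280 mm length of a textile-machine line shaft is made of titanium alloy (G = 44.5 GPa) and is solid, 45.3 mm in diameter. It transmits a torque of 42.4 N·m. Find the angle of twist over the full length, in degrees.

J = πd⁴/32 = π(0.0453)⁴/32 = 4.134×10^-7 m⁴.
θ = T·L/(G·J) = 42.40 × 1.28 / (44.5×10⁹ × 4.134×10^-7) = 2.950×10^-3 rad.

0.169°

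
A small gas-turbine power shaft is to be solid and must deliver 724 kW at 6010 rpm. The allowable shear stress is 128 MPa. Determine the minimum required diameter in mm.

ω = 2π·6010/60 = 629.4 rad/s, so T = P/ω = 724×10³ / 629.4 = 1150 N·m.
For a solid shaft τ_max = 16T/(πd³), so d = (16T/(π τ_allow))^(1/3) = (16·1150/(π·1.28×10^8))^(1/3) = 0.03577 m.

35.8 mm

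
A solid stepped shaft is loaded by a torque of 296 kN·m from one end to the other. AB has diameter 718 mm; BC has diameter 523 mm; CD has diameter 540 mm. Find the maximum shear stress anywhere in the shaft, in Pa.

Under the same torque, τ_max = 16T/(πd³) is largest where d is smallest — segment BC (d = 523 mm).
τ_max = 16·296000/(π·(0.523)³) = 1.054×10^7 Pa.

1.05e7 Pa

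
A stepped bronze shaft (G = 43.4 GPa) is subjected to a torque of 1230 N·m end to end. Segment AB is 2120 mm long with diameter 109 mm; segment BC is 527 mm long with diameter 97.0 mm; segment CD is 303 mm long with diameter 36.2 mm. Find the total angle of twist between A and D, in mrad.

57.0 mrad

J_AB = π(0.109)⁴/32 = 1.39×10^-5 m⁴; J_BC = π(0.0970)⁴/32 = 8.69×10^-6 m⁴; J_CD = π(0.0362)⁴/32 = 1.69×10^-7 m⁴.
θ = (T/G)·Σ L_i/J_i = (1230/43.4×10⁹)·(2.12/1.39×10^-5 + 0.527/8.69×10^-6 + 0.303/1.69×10^-7) = 0.05699 rad.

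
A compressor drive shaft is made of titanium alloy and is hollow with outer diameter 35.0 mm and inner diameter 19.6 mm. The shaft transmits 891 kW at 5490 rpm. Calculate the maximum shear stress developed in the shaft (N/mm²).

204 N/mm²

ω = 2π·5490/60 = 574.9 rad/s, so T = P/ω = 891×10³ / 574.9 = 1550 N·m.
J = π(d_o⁴ − d_i⁴)/32 = π(0.0350⁴ − 0.0196⁴)/32 = 1.328×10^-7 m⁴.
τ_max = T·r/J = 1550 × 0.0175 / 1.328×10^-7 = 2.042×10^8 Pa.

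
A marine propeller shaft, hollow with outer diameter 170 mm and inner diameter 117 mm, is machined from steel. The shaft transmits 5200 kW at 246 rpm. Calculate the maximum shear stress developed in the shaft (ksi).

39.1 ksi

ω = 2π·246/60 = 25.76 rad/s, so T = P/ω = 5200×10³ / 25.76 = 201900 N·m.
J = π(d_o⁴ − d_i⁴)/32 = π(0.170⁴ − 0.117⁴)/32 = 6.360×10^-5 m⁴.
τ_max = T·r/J = 201900 × 0.0850 / 6.360×10^-5 = 2.698×10^8 Pa.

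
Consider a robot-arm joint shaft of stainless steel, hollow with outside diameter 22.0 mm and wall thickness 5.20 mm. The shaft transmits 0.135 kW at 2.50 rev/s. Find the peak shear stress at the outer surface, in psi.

ω = 2π·2.50 = 15.71 rad/s, so T = P/ω = 0.135×10³ / 15.71 = 8.594 N·m.
J = π(d_o⁴ − d_i⁴)/32 = π(0.0220⁴ − 0.0116⁴)/32 = 2.122×10^-8 m⁴.
τ_max = T·r/J = 8.594 × 0.0110 / 2.122×10^-8 = 4.455×10^6 Pa.

646 psi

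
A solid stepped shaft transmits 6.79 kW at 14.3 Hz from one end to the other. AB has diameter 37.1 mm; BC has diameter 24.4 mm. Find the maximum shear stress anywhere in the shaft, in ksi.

ω = 2π·14.3 = 89.85 rad/s, so T = P/ω = 6.79×10³ / 89.85 = 75.57 N·m.
Under the same torque, τ_max = 16T/(πd³) is largest where d is smallest — segment BC (d = 24.4 mm).
τ_max = 16·75.57/(π·(0.0244)³) = 2.649×10^7 Pa.

3.84 ksi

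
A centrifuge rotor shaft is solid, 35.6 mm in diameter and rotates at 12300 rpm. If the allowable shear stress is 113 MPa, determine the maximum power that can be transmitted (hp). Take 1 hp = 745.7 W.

1730 hp

J = πd⁴/32 = π(0.0356)⁴/32 = 1.577×10^-7 m⁴.
T_max = τ_allow·J/r = 1.13×10^8 × 1.577×10^-7 / 0.0178 = 1001 N·m.
ω = 2π·12300/60 = 1288 rad/s, so P_max = T_max·ω = 1.289×10^6 W.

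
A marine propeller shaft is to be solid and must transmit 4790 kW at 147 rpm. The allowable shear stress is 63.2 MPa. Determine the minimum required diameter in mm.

ω = 2π·147/60 = 15.39 rad/s, so T = P/ω = 4790×10³ / 15.39 = 311200 N·m.
For a solid shaft τ_max = 16T/(πd³), so d = (16T/(π τ_allow))^(1/3) = (16·311200/(π·6.32×10^7))^(1/3) = 0.2927 m.

293 mm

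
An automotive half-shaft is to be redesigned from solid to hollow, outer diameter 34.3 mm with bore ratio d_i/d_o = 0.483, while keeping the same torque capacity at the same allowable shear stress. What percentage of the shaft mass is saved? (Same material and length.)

20.4 %

Equal τ_max and T ⇒ the solid shaft needs d_s³ = d_o³(1−k⁴), so d_s = 34.3·(1−0.483⁴)^(1/3) = 33.67 mm.
Area ratio A_h/A_s = d_o²(1−k²)/d_s² = (1−k²)/(1−k⁴)^(2/3) = 0.7959.
Mass saving = 1 − 0.7959 = 20.4 %.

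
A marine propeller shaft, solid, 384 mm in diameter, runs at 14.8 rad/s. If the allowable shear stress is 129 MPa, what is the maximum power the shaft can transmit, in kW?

J = πd⁴/32 = π(0.384)⁴/32 = 2.135×10^-3 m⁴.
T_max = τ_allow·J/r = 1.29×10^8 × 2.135×10^-3 / 0.192 = 1.434e6 N·m.
ω = 14.8 rad/s, so P_max = T_max·ω = 2.123×10^7 W.

21200 kW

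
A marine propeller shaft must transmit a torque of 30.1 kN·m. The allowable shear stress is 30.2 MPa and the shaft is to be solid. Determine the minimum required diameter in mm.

For a solid shaft τ_max = 16T/(πd³), so d = (16T/(π τ_allow))^(1/3) = (16·30100/(π·3.02×10^7))^(1/3) = 0.1719 m.

172 mm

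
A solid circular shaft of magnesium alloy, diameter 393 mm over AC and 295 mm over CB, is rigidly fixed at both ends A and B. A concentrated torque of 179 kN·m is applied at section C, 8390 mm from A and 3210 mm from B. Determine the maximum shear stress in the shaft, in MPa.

Compatibility: T_A·a/J_AC = T_B·b/J_CB with T_A + T_B = T₀.
J_AC = 2.34×10^-3 m⁴, J_CB = 7.44×10^-4 m⁴, so T_A = T₀·(J_AC/a)/((J_AC/a)+(J_CB/b)) = 97820 N·m, T_B = 81180 N·m.
τ in each portion: τ_AC = 8.21×10^6 Pa, τ_CB = 1.61×10^7 Pa; maximum is in CB.
τ_max = T_CB·r/J = 81180·0.147/7.44×10^-4 = 1.610×10^7 Pa.

16.1 MPa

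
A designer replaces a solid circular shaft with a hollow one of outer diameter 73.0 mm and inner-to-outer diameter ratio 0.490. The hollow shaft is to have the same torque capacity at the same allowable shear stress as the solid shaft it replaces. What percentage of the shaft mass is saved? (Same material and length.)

Equal τ_max and T ⇒ the solid shaft needs d_s³ = d_o³(1−k⁴), so d_s = 73.0·(1−0.490⁴)^(1/3) = 71.57 mm.
Area ratio A_h/A_s = d_o²(1−k²)/d_s² = (1−k²)/(1−k⁴)^(2/3) = 0.7906.
Mass saving = 1 − 0.7906 = 20.9 %.

20.9 %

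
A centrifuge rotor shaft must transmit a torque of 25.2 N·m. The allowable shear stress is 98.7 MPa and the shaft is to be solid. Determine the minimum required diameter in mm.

10.9 mm

For a solid shaft τ_max = 16T/(πd³), so d = (16T/(π τ_allow))^(1/3) = (16·25.20/(π·9.87×10^7))^(1/3) = 0.01091 m.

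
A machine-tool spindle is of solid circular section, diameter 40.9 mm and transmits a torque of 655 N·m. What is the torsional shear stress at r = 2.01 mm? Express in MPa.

J = πd⁴/32 = π(0.0409)⁴/32 = 2.747×10^-7 m⁴.
Shear stress varies linearly with radius: τ = T·r/J = 655.0 × 0.00201 / 2.747×10^-7 = 4.792×10^6 Pa.

4.79 MPa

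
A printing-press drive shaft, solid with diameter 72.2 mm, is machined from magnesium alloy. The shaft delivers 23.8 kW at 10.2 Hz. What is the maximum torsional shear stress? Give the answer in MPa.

ω = 2π·10.2 = 64.09 rad/s, so T = P/ω = 23.8×10³ / 64.09 = 371.4 N·m.
J = πd⁴/32 = π(0.0722)⁴/32 = 2.668×10^-6 m⁴.
τ_max = T·r/J = 371.4 × 0.0361 / 2.668×10^-6 = 5.025×10^6 Pa.

5.03 MPa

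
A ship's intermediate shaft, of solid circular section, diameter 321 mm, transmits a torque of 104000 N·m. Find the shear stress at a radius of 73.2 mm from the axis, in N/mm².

J = πd⁴/32 = π(0.321)⁴/32 = 1.042×10^-3 m⁴.
Shear stress varies linearly with radius: τ = T·r/J = 104000 × 0.0732 / 1.042×10^-3 = 7.303×10^6 Pa.

7.30 N/mm²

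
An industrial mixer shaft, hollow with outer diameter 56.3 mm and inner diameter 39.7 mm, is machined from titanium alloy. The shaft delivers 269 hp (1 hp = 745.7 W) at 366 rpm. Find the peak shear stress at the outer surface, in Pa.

ω = 2π·366/60 = 38.33 rad/s, so T = P/ω = 269×745.7 / 38.33 = 5234 N·m.
J = π(d_o⁴ − d_i⁴)/32 = π(0.0563⁴ − 0.0397⁴)/32 = 7.425×10^-7 m⁴.
τ_max = T·r/J = 5234 × 0.0281 / 7.425×10^-7 = 1.984×10^8 Pa.

1.98e8 Pa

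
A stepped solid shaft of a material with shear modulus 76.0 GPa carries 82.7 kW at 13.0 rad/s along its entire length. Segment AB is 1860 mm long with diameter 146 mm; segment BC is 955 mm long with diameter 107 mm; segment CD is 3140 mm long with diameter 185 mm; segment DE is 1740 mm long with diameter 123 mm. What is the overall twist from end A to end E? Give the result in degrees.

1.06°

ω = 13.0 rad/s, so T = P/ω = 82.7×10³ / 13.00 = 6362 N·m.
J_AB = π(0.146)⁴/32 = 4.46×10^-5 m⁴; J_BC = π(0.107)⁴/32 = 1.29×10^-5 m⁴; J_CD = π(0.185)⁴/32 = 1.15×10^-4 m⁴; J_DE = π(0.123)⁴/32 = 2.25×10^-5 m⁴.
θ = (T/G)·Σ L_i/J_i = (6362/76.0×10⁹)·(1.86/4.46×10^-5 + 0.955/1.29×10^-5 + 3.14/1.15×10^-4 + 1.74/2.25×10^-5) = 0.01847 rad.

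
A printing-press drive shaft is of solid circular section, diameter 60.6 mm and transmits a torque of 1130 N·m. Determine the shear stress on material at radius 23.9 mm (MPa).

J = πd⁴/32 = π(0.0606)⁴/32 = 1.324×10^-6 m⁴.
Shear stress varies linearly with radius: τ = T·r/J = 1130 × 0.0239 / 1.324×10^-6 = 2.040×10^7 Pa.

20.4 MPa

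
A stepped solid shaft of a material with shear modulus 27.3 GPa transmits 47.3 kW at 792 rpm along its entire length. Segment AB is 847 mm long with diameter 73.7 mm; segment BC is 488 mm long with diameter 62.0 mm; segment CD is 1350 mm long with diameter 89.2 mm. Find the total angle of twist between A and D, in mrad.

ω = 2π·792/60 = 82.94 rad/s, so T = P/ω = 47.3×10³ / 82.94 = 570.3 N·m.
J_AB = π(0.0737)⁴/32 = 2.90×10^-6 m⁴; J_BC = π(0.0620)⁴/32 = 1.45×10^-6 m⁴; J_CD = π(0.0892)⁴/32 = 6.22×10^-6 m⁴.
θ = (T/G)·Σ L_i/J_i = (570.3/27.3×10⁹)·(0.847/2.90×10^-6 + 0.488/1.45×10^-6 + 1.35/6.22×10^-6) = 0.01767 rad.

17.7 mrad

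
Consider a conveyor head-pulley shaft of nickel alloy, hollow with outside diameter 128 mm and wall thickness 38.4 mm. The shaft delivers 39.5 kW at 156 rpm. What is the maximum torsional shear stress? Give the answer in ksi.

ω = 2π·156/60 = 16.34 rad/s, so T = P/ω = 39.5×10³ / 16.34 = 2418 N·m.
J = π(d_o⁴ − d_i⁴)/32 = π(0.128⁴ − 0.0512⁴)/32 = 2.568×10^-5 m⁴.
τ_max = T·r/J = 2418 × 0.0640 / 2.568×10^-5 = 6.026×10^6 Pa.

0.874 ksi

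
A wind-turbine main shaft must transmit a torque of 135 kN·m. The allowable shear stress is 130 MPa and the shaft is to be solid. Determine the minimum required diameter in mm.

174 mm

For a solid shaft τ_max = 16T/(πd³), so d = (16T/(π τ_allow))^(1/3) = (16·135000/(π·1.30×10^8))^(1/3) = 0.1742 m.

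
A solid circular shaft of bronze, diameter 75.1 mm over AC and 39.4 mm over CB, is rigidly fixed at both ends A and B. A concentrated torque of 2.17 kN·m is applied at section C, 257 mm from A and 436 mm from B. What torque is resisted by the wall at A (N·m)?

2080 N·m

Compatibility: T_A·a/J_AC = T_B·b/J_CB with T_A + T_B = T₀.
J_AC = 3.12×10^-6 m⁴, J_CB = 2.37×10^-7 m⁴, so T_A = T₀·(J_AC/a)/((J_AC/a)+(J_CB/b)) = 2077 N·m, T_B = 92.76 N·m.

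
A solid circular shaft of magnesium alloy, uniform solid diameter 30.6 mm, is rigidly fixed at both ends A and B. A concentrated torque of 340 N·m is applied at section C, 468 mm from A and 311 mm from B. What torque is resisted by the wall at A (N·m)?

With uniform GJ and both ends fixed, compatibility θ_AC = θ_CB gives T_A·a = T_B·b, together with T_A + T_B = T₀.
T_A = T₀·b/(a+b) = 340.0·311/779.0 = 135.7 N·m; T_B = 204.3 N·m.

136 N·m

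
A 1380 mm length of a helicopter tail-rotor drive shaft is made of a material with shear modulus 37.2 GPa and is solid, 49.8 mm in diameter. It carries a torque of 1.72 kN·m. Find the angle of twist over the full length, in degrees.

6.05°

J = πd⁴/32 = π(0.0498)⁴/32 = 6.038×10^-7 m⁴.
θ = T·L/(G·J) = 1720 × 1.38 / (37.2×10⁹ × 6.038×10^-7) = 0.1057 rad.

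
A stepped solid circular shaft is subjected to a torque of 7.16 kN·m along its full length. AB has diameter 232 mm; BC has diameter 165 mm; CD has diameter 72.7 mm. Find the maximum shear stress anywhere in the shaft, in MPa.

94.9 MPa

Under the same torque, τ_max = 16T/(πd³) is largest where d is smallest — segment CD (d = 72.7 mm).
τ_max = 16·7160/(π·(0.0727)³) = 9.490×10^7 Pa.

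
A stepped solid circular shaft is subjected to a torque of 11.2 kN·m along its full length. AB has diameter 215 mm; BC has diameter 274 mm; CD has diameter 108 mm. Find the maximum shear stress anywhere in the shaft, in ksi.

Under the same torque, τ_max = 16T/(πd³) is largest where d is smallest — segment CD (d = 108 mm).
τ_max = 16·11200/(π·(0.108)³) = 4.528×10^7 Pa.

6.57 ksi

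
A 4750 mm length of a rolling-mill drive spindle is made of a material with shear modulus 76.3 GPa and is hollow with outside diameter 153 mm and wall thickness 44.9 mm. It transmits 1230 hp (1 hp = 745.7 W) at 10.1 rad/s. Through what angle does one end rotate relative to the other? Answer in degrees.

ω = 10.1 rad/s, so T = P/ω = 1230×745.7 / 10.10 = 90810 N·m.
J = π(d_o⁴ − d_i⁴)/32 = π(0.153⁴ − 0.0632⁴)/32 = 5.223×10^-5 m⁴.
θ = T·L/(G·J) = 90810 × 4.75 / (76.3×10⁹ × 5.223×10^-5) = 0.1082 rad.

6.20°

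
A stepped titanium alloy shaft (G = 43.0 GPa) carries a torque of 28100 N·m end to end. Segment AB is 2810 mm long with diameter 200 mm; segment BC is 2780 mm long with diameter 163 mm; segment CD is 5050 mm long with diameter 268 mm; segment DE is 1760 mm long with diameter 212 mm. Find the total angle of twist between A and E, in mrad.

J_AB = π(0.200)⁴/32 = 1.57×10^-4 m⁴; J_BC = π(0.163)⁴/32 = 6.93×10^-5 m⁴; J_CD = π(0.268)⁴/32 = 5.06×10^-4 m⁴; J_DE = π(0.212)⁴/32 = 1.98×10^-4 m⁴.
θ = (T/G)·Σ L_i/J_i = (28100/43.0×10⁹)·(2.81/1.57×10^-4 + 2.78/6.93×10^-5 + 5.05/5.06×10^-4 + 1.76/1.98×10^-4) = 0.05022 rad.

50.2 mrad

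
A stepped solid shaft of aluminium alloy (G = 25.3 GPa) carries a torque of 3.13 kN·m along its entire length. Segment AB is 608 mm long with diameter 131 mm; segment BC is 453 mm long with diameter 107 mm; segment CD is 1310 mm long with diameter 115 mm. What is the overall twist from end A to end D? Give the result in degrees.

J_AB = π(0.131)⁴/32 = 2.89×10^-5 m⁴; J_BC = π(0.107)⁴/32 = 1.29×10^-5 m⁴; J_CD = π(0.115)⁴/32 = 1.72×10^-5 m⁴.
θ = (T/G)·Σ L_i/J_i = (3130/25.3×10⁹)·(0.608/2.89×10^-5 + 0.453/1.29×10^-5 + 1.31/1.72×10^-5) = 0.01640 rad.

0.939°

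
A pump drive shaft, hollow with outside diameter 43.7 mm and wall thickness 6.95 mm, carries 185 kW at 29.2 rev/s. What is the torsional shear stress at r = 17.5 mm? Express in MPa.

62.9 MPa

ω = 2π·29.2 = 183.5 rad/s, so T = P/ω = 185×10³ / 183.5 = 1008 N·m.
J = π(d_o⁴ − d_i⁴)/32 = π(0.0437⁴ − 0.0298⁴)/32 = 2.806×10^-7 m⁴.
Shear stress varies linearly with radius: τ = T·r/J = 1008 × 0.0175 / 2.806×10^-7 = 6.288×10^7 Pa.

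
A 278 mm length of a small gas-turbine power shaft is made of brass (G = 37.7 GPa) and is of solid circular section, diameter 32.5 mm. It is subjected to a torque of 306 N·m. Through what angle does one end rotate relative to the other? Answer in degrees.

1.18°

J = πd⁴/32 = π(0.0325)⁴/32 = 1.095×10^-7 m⁴.
θ = T·L/(G·J) = 306.0 × 0.278 / (37.7×10⁹ × 1.095×10^-7) = 0.02060 rad.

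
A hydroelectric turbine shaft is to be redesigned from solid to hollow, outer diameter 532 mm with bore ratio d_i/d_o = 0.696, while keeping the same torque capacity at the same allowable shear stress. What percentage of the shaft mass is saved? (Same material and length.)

Equal τ_max and T ⇒ the solid shaft needs d_s³ = d_o³(1−k⁴), so d_s = 532·(1−0.696⁴)^(1/3) = 486.6 mm.
Area ratio A_h/A_s = d_o²(1−k²)/d_s² = (1−k²)/(1−k⁴)^(2/3) = 0.6162.
Mass saving = 1 − 0.6162 = 38.4 %.

38.4 %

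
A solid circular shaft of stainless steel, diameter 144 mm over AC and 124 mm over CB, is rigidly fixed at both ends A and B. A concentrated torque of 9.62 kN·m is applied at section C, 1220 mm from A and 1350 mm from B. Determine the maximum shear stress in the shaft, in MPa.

Compatibility: T_A·a/J_AC = T_B·b/J_CB with T_A + T_B = T₀.
J_AC = 4.22×10^-5 m⁴, J_CB = 2.32×10^-5 m⁴, so T_A = T₀·(J_AC/a)/((J_AC/a)+(J_CB/b)) = 6427 N·m, T_B = 3193 N·m.
τ in each portion: τ_AC = 1.10×10^7 Pa, τ_CB = 8.53×10^6 Pa; maximum is in AC.
τ_max = T_AC·r/J = 6427·0.0720/4.22×10^-5 = 1.096×10^7 Pa.

11.0 MPa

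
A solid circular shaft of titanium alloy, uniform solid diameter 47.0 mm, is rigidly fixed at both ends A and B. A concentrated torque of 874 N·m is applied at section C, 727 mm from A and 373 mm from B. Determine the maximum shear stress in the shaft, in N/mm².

28.3 N/mm²

With uniform GJ and both ends fixed, compatibility θ_AC = θ_CB gives T_A·a = T_B·b, together with T_A + T_B = T₀.
T_A = T₀·b/(a+b) = 874.0·373/1100 = 296.4 N·m; T_B = 577.6 N·m.
τ in each portion: τ_AC = 1.45×10^7 Pa, τ_CB = 2.83×10^7 Pa; maximum is in CB.
τ_max = T_CB·r/J = 577.6·0.0235/4.79×10^-7 = 2.834×10^7 Pa.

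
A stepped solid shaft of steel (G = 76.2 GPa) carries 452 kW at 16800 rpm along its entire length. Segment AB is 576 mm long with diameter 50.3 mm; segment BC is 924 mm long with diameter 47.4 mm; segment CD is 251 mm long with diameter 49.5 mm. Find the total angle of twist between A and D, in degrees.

ω = 2π·16800/60 = 1759 rad/s, so T = P/ω = 452×10³ / 1759 = 256.9 N·m.
J_AB = π(0.0503)⁴/32 = 6.28×10^-7 m⁴; J_BC = π(0.0474)⁴/32 = 4.96×10^-7 m⁴; J_CD = π(0.0495)⁴/32 = 5.89×10^-7 m⁴.
θ = (T/G)·Σ L_i/J_i = (256.9/76.2×10⁹)·(0.576/6.28×10^-7 + 0.924/4.96×10^-7 + 0.251/5.89×10^-7) = 0.01081 rad.

0.620°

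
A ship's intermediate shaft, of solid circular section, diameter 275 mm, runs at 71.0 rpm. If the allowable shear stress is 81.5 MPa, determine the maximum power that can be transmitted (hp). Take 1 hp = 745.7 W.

3320 hp

J = πd⁴/32 = π(0.275)⁴/32 = 5.615×10^-4 m⁴.
T_max = τ_allow·J/r = 8.15×10^7 × 5.615×10^-4 / 0.138 = 332800 N·m.
ω = 2π·71.0/60 = 7.435 rad/s, so P_max = T_max·ω = 2.474×10^6 W.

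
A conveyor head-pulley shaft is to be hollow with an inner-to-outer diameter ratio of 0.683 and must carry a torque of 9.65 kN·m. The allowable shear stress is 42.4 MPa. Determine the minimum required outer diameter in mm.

114 mm

For a hollow shaft with d_i/d_o = 0.683: τ_max = 16T/(π d_o³ (1−k⁴)), so d_o = [16T/(π τ_allow (1−k⁴))]^(1/3) = [16·9650/(π·4.24×10^7·0.7824)]^(1/3) = 0.1140 m.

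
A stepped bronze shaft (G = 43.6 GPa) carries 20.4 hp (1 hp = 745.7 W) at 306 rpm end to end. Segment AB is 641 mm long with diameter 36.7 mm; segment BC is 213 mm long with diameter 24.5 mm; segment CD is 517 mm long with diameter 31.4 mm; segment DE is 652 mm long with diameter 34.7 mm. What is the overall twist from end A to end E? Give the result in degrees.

ω = 2π·306/60 = 32.04 rad/s, so T = P/ω = 20.4×745.7 / 32.04 = 474.7 N·m.
J_AB = π(0.0367)⁴/32 = 1.78×10^-7 m⁴; J_BC = π(0.0245)⁴/32 = 3.54×10^-8 m⁴; J_CD = π(0.0314)⁴/32 = 9.54×10^-8 m⁴; J_DE = π(0.0347)⁴/32 = 1.42×10^-7 m⁴.
θ = (T/G)·Σ L_i/J_i = (474.7/43.6×10⁹)·(0.641/1.78×10^-7 + 0.213/3.54×10^-8 + 0.517/9.54×10^-8 + 0.652/1.42×10^-7) = 0.2136 rad.

12.2°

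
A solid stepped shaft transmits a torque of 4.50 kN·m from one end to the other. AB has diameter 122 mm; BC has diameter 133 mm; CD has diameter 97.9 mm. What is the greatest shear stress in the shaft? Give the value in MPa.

Under the same torque, τ_max = 16T/(πd³) is largest where d is smallest — segment CD (d = 97.9 mm).
τ_max = 16·4500/(π·(0.0979)³) = 2.442×10^7 Pa.

24.4 MPa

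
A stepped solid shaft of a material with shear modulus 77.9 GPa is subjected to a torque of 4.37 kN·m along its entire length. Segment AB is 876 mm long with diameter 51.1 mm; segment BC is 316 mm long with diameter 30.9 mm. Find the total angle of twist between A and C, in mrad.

J_AB = π(0.0511)⁴/32 = 6.69×10^-7 m⁴; J_BC = π(0.0309)⁴/32 = 8.95×10^-8 m⁴.
θ = (T/G)·Σ L_i/J_i = (4370/77.9×10⁹)·(0.876/6.69×10^-7 + 0.316/8.95×10^-8) = 0.2715 rad.

271 mrad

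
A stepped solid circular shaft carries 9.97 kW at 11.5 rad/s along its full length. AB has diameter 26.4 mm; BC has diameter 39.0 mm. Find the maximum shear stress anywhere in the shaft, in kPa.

ω = 11.5 rad/s, so T = P/ω = 9.97×10³ / 11.50 = 867.0 N·m.
Under the same torque, τ_max = 16T/(πd³) is largest where d is smallest — segment AB (d = 26.4 mm).
τ_max = 16·867.0/(π·(0.0264)³) = 2.400×10^8 Pa.

240000 kPa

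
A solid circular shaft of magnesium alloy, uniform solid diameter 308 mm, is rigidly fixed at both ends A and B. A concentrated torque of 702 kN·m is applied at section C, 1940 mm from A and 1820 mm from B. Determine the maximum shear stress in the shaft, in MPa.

With uniform GJ and both ends fixed, compatibility θ_AC = θ_CB gives T_A·a = T_B·b, together with T_A + T_B = T₀.
T_A = T₀·b/(a+b) = 702000·1820/3760 = 339800 N·m; T_B = 362200 N·m.
τ in each portion: τ_AC = 5.92×10^7 Pa, τ_CB = 6.31×10^7 Pa; maximum is in CB.
τ_max = T_CB·r/J = 362200·0.154/8.83×10^-4 = 6.313×10^7 Pa.

63.1 MPa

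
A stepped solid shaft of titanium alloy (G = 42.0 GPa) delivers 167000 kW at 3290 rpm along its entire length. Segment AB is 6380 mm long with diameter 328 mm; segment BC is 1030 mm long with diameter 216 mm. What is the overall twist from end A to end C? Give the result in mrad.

ω = 2π·3290/60 = 344.5 rad/s, so T = P/ω = 167000×10³ / 344.5 = 484700 N·m.
J_AB = π(0.328)⁴/32 = 1.14×10^-3 m⁴; J_BC = π(0.216)⁴/32 = 2.14×10^-4 m⁴.
θ = (T/G)·Σ L_i/J_i = (484700/42.0×10⁹)·(6.38/1.14×10^-3 + 1.03/2.14×10^-4) = 0.1204 rad.

120 mrad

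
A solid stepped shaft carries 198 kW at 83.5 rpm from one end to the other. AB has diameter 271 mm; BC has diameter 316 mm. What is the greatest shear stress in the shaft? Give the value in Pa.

ω = 2π·83.5/60 = 8.744 rad/s, so T = P/ω = 198×10³ / 8.744 = 22640 N·m.
Under the same torque, τ_max = 16T/(πd³) is largest where d is smallest — segment AB (d = 271 mm).
τ_max = 16·22640/(π·(0.271)³) = 5.794×10^6 Pa.

5.79e6 Pa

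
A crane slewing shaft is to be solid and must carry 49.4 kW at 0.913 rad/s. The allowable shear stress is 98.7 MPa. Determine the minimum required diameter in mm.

141 mm

ω = 0.913 rad/s, so T = P/ω = 49.4×10³ / 0.9130 = 54110 N·m.
For a solid shaft τ_max = 16T/(πd³), so d = (16T/(π τ_allow))^(1/3) = (16·54110/(π·9.87×10^7))^(1/3) = 0.1408 m.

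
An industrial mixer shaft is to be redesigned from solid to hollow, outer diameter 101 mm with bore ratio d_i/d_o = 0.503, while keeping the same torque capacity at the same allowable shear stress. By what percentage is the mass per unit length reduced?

21.9 %

Equal τ_max and T ⇒ the solid shaft needs d_s³ = d_o³(1−k⁴), so d_s = 101·(1−0.503⁴)^(1/3) = 98.80 mm.
Area ratio A_h/A_s = d_o²(1−k²)/d_s² = (1−k²)/(1−k⁴)^(2/3) = 0.7807.
Mass saving = 1 − 0.7807 = 21.9 %.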